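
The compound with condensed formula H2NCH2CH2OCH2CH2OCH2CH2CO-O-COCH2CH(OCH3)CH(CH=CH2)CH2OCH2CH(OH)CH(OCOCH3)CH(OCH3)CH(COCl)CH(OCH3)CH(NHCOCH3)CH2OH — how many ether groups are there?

6

Working along the chain:
  H2NCH2: –NH2 on an sp³ carbon with no adjacent C=O → amine.
  CH2OCH2: C–O–C with sp³ carbons on both sides and no adjacent C=O → ether.
  CH2OCH2: C–O–C with sp³ carbons on both sides and no adjacent C=O → ether.
  CH2CO-O-COCH2: two acyl groups sharing one oxygen, –C(=O)–O–C(=O)– → anhydride.
  CH(OCH3): pendant –OCH3: C–O–C with sp³ C, no adjacent C=O → ether.
  CH(CH=CH2): pendant –CH=CH2: C=C double bond → alkene.
  CH2OCH2: C–O–C with sp³ carbons on both sides and no adjacent C=O → ether.
  CH(OH): –OH on an sp³ carbon → alcohol (secondary).
  CH(OCOCH3): pendant –OC(=O)CH3: an acyloxy group → ester.
  CH(OCH3): pendant –OCH3: C–O–C with sp³ C, no adjacent C=O → ether.
  CH(COCl): pendant –C(=O)X: carbonyl C bonded to C and halogen → acyl halide.
  CH(OCH3): pendant –OCH3: C–O–C with sp³ C, no adjacent C=O → ether.
  CH(NHCOCH3): pendant –NHC(=O)CH3: N bonded to a carbonyl → amide (not amine).
  CH2OH: –OH on an sp³ carbon → alcohol.
Ether appears at: CH2OCH2, CH2OCH2, CH(OCH3), CH2OCH2, CH(OCH3), CH(OCH3) → 6.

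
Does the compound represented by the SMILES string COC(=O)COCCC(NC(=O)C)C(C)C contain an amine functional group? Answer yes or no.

Working along the chain:
  CH3OOC: CH3O–C(=O)–: carbonyl C bonded to C and to –OCH3 → ester (not ketone + ether).
  CH2OCH2: C–O–C with sp³ carbons on both sides and no adjacent C=O → ether.
  CH(NHCOCH3): pendant –NHC(=O)CH3: N bonded to a carbonyl → amide (not amine).
In CH(NHCOCH3), the nitrogen is bonded directly to a carbonyl carbon, making it part of an amide, not a free amine.
The groups actually present are: amide, ester, ether.

no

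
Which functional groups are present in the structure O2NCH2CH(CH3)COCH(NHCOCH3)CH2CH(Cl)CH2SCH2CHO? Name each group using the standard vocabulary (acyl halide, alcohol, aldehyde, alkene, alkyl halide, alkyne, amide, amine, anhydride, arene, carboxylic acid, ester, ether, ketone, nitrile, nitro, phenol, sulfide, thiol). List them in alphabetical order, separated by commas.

aldehyde, alkyl halide, amide, ketone, nitro, sulfide

–NO2 on carbon → nitro group.
–C(=O)– with carbon on both sides → ketone.
pendant –NHC(=O)CH3: N bonded to a carbonyl → amide (not amine).
halogen on an sp³ carbon → alkyl halide.
C–S–C linkage → sulfide (thioether).
terminal –CHO: carbonyl C bonded to H and C → aldehyde.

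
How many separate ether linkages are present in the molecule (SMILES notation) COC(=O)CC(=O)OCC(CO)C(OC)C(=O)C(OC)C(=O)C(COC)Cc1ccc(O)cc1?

Working along the chain:
  CH3OOC: CH3O–C(=O)–: carbonyl C bonded to C and to –OCH3 → ester (not ketone + ether).
  CH2COOCH2: –C(=O)–O–C with C on the carbonyl side → ester.
  CH(CH2OH): pendant –CH2OH on an sp³ backbone C → alcohol.
  CH(OCH3): pendant –OCH3: C–O–C with sp³ C, no adjacent C=O → ether.
  CO: –C(=O)– with carbon on both sides → ketone.
  CH(OCH3): pendant –OCH3: C–O–C with sp³ C, no adjacent C=O → ether.
  CO: –C(=O)– with carbon on both sides → ketone.
  CH(CH2OCH3): pendant –CH2OCH3: C–O–C linkage → ether.
  C6H4OH: –OH attached directly to an aromatic ring → phenol (not alcohol); the ring itself is an arene.
Ether appears at: CH(OCH3), CH(OCH3), CH(CH2OCH3) → 3.

3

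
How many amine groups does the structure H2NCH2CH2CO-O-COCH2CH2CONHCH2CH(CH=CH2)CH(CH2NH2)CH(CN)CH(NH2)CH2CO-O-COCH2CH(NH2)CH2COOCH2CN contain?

4

–NH2 on an sp³ carbon with no adjacent C=O → amine.
two acyl groups sharing one oxygen, –C(=O)–O–C(=O)– → anhydride.
–C(=O)–N– linkage → amide (the N is not an amine).
pendant –CH=CH2: C=C double bond → alkene.
pendant –CH2NH2: N on sp³ C, no adjacent C=O → amine.
pendant –C≡N: nitrile.
–NH2 on an sp³ carbon with no adjacent C=O → amine.
two acyl groups sharing one oxygen, –C(=O)–O–C(=O)– → anhydride.
–NH2 on an sp³ carbon with no adjacent C=O → amine.
–C(=O)–O–C with C on the carbonyl side → ester.
–C≡N: carbon triple-bonded to nitrogen → nitrile.
Amine appears at: H2NCH2, CH(CH2NH2), CH(NH2), CH(NH2) → 4.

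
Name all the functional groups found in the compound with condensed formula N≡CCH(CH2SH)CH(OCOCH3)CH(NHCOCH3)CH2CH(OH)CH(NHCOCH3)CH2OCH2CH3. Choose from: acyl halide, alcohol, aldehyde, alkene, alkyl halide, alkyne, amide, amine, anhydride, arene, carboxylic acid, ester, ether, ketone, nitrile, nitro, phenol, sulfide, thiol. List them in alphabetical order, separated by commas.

alcohol, amide, ester, ether, nitrile, thiol

N≡C–: carbon triple-bonded to nitrogen → nitrile.
pendant –CH2SH → thiol.
pendant –OC(=O)CH3: an acyloxy group → ester.
pendant –NHC(=O)CH3: N bonded to a carbonyl → amide (not amine).
–OH on an sp³ carbon → alcohol (secondary).
pendant –NHC(=O)CH3: N bonded to a carbonyl → amide (not amine).
C–O–C with sp³ carbons on both sides and no adjacent C=O → ether.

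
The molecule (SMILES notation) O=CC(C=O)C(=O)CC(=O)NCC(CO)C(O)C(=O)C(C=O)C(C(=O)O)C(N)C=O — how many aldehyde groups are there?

4

terminal –CHO: carbonyl C bonded to H and C → aldehyde.
pendant –CHO: carbonyl C bonded to C and H → aldehyde.
–C(=O)– with carbon on both sides → ketone.
–C(=O)–N– linkage → amide (the N is not an amine).
pendant –CH2OH on an sp³ backbone C → alcohol.
–OH on an sp³ carbon → alcohol (secondary).
–C(=O)– with carbon on both sides → ketone.
pendant –CHO: carbonyl C bonded to C and H → aldehyde.
pendant –COOH: carbonyl C bonded to C and –OH → carboxylic acid.
–NH2 on an sp³ carbon with no adjacent C=O → amine.
terminal –CHO: carbonyl C bonded to H and C → aldehyde.
Aldehyde appears at: OHC, CH(CHO), CH(CHO), CHO → 4.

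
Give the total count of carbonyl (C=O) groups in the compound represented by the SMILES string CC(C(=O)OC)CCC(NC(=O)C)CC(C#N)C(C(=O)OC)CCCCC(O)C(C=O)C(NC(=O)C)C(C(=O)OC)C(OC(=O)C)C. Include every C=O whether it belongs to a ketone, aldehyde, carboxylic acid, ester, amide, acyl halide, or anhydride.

7

CH(COOCH3): ester, 1 C=O (running total 1).
CH(NHCOCH3): amide, 1 C=O (running total 2).
CH(COOCH3): ester, 1 C=O (running total 3).
CH(CHO): aldehyde, 1 C=O (running total 4).
CH(NHCOCH3): amide, 1 C=O (running total 5).
CH(COOCH3): ester, 1 C=O (running total 6).
CH(OCOCH3): ester, 1 C=O (running total 7).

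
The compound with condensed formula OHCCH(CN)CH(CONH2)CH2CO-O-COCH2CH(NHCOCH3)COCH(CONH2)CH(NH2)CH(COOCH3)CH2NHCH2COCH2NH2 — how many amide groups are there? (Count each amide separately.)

3

Taking each segment in turn:
  OHC: terminal –CHO: carbonyl C bonded to H and C → aldehyde.
  CH(CN): pendant –C≡N: nitrile.
  CH(CONH2): pendant –CONH2: carbonyl C bonded to C and N → amide.
  CH2CO-O-COCH2: two acyl groups sharing one oxygen, –C(=O)–O–C(=O)– → anhydride.
  CH(NHCOCH3): pendant –NHC(=O)CH3: N bonded to a carbonyl → amide (not amine).
  CO: –C(=O)– with carbon on both sides → ketone.
  CH(CONH2): pendant –CONH2: carbonyl C bonded to C and N → amide.
  CH(NH2): –NH2 on an sp³ carbon with no adjacent C=O → amine.
  CH(COOCH3): pendant –COOCH3: carbonyl C bonded to C and –OCH3 → ester.
  CH2NHCH2: C–N–C with sp³ carbons and no adjacent C=O → amine (secondary).
  CO: –C(=O)– with carbon on both sides → ketone.
  CH2NH2: –NH2 on an sp³ carbon with no adjacent C=O → amine.
Amide appears at: CH(CONH2), CH(NHCOCH3), CH(CONH2) → 3.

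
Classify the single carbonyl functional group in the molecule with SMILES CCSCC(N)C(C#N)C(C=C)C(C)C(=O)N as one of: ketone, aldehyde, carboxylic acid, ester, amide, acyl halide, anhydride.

amide

The carbonyl is in the CONH2 segment: –C(=O)NH2: carbonyl C bonded to C and to N → amide (the N is not a separate amine).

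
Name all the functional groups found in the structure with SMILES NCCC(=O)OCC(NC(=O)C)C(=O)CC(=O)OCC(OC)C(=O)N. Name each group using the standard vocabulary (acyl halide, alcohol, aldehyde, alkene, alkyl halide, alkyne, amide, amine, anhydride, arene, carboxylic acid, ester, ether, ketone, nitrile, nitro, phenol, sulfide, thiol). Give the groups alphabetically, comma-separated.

Reading the structure from left to right:
  H2NCH2: –NH2 on an sp³ carbon with no adjacent C=O → amine.
  CH2COOCH2: –C(=O)–O–C with C on the carbonyl side → ester.
  CH(NHCOCH3): pendant –NHC(=O)CH3: N bonded to a carbonyl → amide (not amine).
  CO: –C(=O)– with carbon on both sides → ketone.
  CH2COOCH2: –C(=O)–O–C with C on the carbonyl side → ester.
  CH(OCH3): pendant –OCH3: C–O–C with sp³ C, no adjacent C=O → ether.
  CONH2: –C(=O)NH2: carbonyl C bonded to C and to N → amide (the N is not a separate amine).

amide, amine, ester, ether, ketone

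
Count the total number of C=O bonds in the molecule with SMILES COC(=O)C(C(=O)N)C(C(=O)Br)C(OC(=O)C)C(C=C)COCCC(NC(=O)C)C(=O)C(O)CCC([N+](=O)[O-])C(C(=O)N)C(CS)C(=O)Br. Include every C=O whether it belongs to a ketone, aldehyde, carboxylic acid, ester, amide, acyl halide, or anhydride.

CH3OOC: ester, 1 C=O (running total 1).
CH(CONH2): amide, 1 C=O (running total 2).
CH(COBr): acyl halide, 1 C=O (running total 3).
CH(OCOCH3): ester, 1 C=O (running total 4).
CH(NHCOCH3): amide, 1 C=O (running total 5).
CO: ketone, 1 C=O (running total 6).
CH(CONH2): amide, 1 C=O (running total 7).
COBr: acyl halide, 1 C=O (running total 8).

8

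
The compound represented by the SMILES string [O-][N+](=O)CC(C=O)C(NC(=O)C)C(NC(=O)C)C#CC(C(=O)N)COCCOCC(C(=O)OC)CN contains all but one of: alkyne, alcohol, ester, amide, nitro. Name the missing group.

alcohol

ester: present (CH(COOCH3) — pendant –COOCH3: carbonyl C bonded to C and –OCH3 → ester).
amide: present (CH(NHCOCH3) — pendant –NHC(=O)CH3: N bonded to a carbonyl → amide (not amine)).
nitro: present (O2NCH2 — –NO2 on carbon → nitro group).
alkyne: present (C≡C — C≡C triple bond → alkyne).
alcohol: no segment matches this pattern.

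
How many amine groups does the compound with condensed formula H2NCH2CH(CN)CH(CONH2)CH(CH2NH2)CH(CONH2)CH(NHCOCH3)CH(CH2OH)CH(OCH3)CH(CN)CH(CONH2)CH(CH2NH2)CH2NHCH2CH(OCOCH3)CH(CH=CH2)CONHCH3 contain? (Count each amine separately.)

4

Reading the structure from left to right:
  H2NCH2: –NH2 on an sp³ carbon with no adjacent C=O → amine.
  CH(CN): pendant –C≡N: nitrile.
  CH(CONH2): pendant –CONH2: carbonyl C bonded to C and N → amide.
  CH(CH2NH2): pendant –CH2NH2: N on sp³ C, no adjacent C=O → amine.
  CH(CONH2): pendant –CONH2: carbonyl C bonded to C and N → amide.
  CH(NHCOCH3): pendant –NHC(=O)CH3: N bonded to a carbonyl → amide (not amine).
  CH(CH2OH): pendant –CH2OH on an sp³ backbone C → alcohol.
  CH(OCH3): pendant –OCH3: C–O–C with sp³ C, no adjacent C=O → ether.
  CH(CN): pendant –C≡N: nitrile.
  CH(CONH2): pendant –CONH2: carbonyl C bonded to C and N → amide.
  CH(CH2NH2): pendant –CH2NH2: N on sp³ C, no adjacent C=O → amine.
  CH2NHCH2: C–N–C with sp³ carbons and no adjacent C=O → amine (secondary).
  CH(OCOCH3): pendant –OC(=O)CH3: an acyloxy group → ester.
  CH(CH=CH2): pendant –CH=CH2: C=C double bond → alkene.
  CONHCH3: –C(=O)NHCH3: carbonyl C bonded to C and to N → amide (the N is not an amine).
Amine appears at: H2NCH2, CH(CH2NH2), CH(CH2NH2), CH2NHCH2 → 4.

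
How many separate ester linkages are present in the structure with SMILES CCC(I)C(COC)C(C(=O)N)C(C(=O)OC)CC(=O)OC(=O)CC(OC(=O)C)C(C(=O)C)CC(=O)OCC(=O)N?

Taking each segment in turn:
  CH(I): halogen on an sp³ carbon → alkyl halide.
  CH(CH2OCH3): pendant –CH2OCH3: C–O–C linkage → ether.
  CH(CONH2): pendant –CONH2: carbonyl C bonded to C and N → amide.
  CH(COOCH3): pendant –COOCH3: carbonyl C bonded to C and –OCH3 → ester.
  CH2CO-O-COCH2: two acyl groups sharing one oxygen, –C(=O)–O–C(=O)– → anhydride.
  CH(OCOCH3): pendant –OC(=O)CH3: an acyloxy group → ester.
  CH(COCH3): pendant –COCH3: carbonyl C bonded to two carbons → ketone.
  CH2COOCH2: –C(=O)–O–C with C on the carbonyl side → ester.
  CONH2: –C(=O)NH2: carbonyl C bonded to C and to N → amide (the N is not a separate amine).
Ester appears at: CH(COOCH3), CH(OCOCH3), CH2COOCH2 → 3.

3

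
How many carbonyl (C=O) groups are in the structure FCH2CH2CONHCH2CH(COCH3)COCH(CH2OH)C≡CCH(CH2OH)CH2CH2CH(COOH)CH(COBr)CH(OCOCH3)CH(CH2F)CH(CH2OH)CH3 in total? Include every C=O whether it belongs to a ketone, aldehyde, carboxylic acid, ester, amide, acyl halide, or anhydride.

6

CH2CONHCH2: amide, 1 C=O (running total 1).
CH(COCH3): ketone, 1 C=O (running total 2).
CO: ketone, 1 C=O (running total 3).
CH(COOH): carboxylic acid, 1 C=O (running total 4).
CH(COBr): acyl halide, 1 C=O (running total 5).
CH(OCOCH3): ester, 1 C=O (running total 6).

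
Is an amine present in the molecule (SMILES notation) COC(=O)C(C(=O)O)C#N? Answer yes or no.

no

Working along the chain:
  CH3OOC: CH3O–C(=O)–: carbonyl C bonded to C and to –OCH3 → ester (not ketone + ether).
  CH(COOH): pendant –COOH: carbonyl C bonded to C and –OH → carboxylic acid.
  CN: –C≡N: carbon triple-bonded to nitrogen → nitrile.
The groups actually present are: carboxylic acid, ester, nitrile.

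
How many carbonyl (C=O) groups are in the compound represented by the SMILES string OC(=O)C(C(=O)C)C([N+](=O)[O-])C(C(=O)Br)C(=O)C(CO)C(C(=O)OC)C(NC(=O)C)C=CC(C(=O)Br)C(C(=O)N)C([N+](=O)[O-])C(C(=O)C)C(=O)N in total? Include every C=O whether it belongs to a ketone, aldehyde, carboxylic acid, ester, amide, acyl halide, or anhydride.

10

HOOC: carboxylic acid, 1 C=O (running total 1).
CH(COCH3): ketone, 1 C=O (running total 2).
CH(COBr): acyl halide, 1 C=O (running total 3).
CO: ketone, 1 C=O (running total 4).
CH(COOCH3): ester, 1 C=O (running total 5).
CH(NHCOCH3): amide, 1 C=O (running total 6).
CH(COBr): acyl halide, 1 C=O (running total 7).
CH(CONH2): amide, 1 C=O (running total 8).
CH(COCH3): ketone, 1 C=O (running total 9).
CONH2: amide, 1 C=O (running total 10).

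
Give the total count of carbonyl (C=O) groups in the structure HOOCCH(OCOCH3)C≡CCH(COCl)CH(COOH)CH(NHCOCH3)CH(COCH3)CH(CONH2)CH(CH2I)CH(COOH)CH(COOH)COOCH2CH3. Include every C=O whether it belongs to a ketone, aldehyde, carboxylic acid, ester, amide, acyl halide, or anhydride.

HOOC: carboxylic acid, 1 C=O (running total 1).
CH(OCOCH3): ester, 1 C=O (running total 2).
CH(COCl): acyl halide, 1 C=O (running total 3).
CH(COOH): carboxylic acid, 1 C=O (running total 4).
CH(NHCOCH3): amide, 1 C=O (running total 5).
CH(COCH3): ketone, 1 C=O (running total 6).
CH(CONH2): amide, 1 C=O (running total 7).
CH(COOH): carboxylic acid, 1 C=O (running total 8).
CH(COOH): carboxylic acid, 1 C=O (running total 9).
COOCH2CH3: ester, 1 C=O (running total 10).

10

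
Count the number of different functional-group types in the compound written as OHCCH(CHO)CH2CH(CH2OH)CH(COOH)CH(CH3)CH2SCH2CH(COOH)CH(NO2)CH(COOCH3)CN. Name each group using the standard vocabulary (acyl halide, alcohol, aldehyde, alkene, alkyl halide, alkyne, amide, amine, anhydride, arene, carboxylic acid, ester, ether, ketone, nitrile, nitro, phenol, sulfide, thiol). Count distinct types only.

Taking each segment in turn:
  OHC: terminal –CHO: carbonyl C bonded to H and C → aldehyde.
  CH(CHO): pendant –CHO: carbonyl C bonded to C and H → aldehyde.
  CH(CH2OH): pendant –CH2OH on an sp³ backbone C → alcohol.
  CH(COOH): pendant –COOH: carbonyl C bonded to C and –OH → carboxylic acid.
  CH2SCH2: C–S–C linkage → sulfide (thioether).
  CH(COOH): pendant –COOH: carbonyl C bonded to C and –OH → carboxylic acid.
  CH(NO2): –NO2 on an sp³ carbon → nitro (the N=O is not a carbonyl).
  CH(COOCH3): pendant –COOCH3: carbonyl C bonded to C and –OCH3 → ester.
  CN: –C≡N: carbon triple-bonded to nitrogen → nitrile.
Distinct types present: alcohol, aldehyde, carboxylic acid, ester, nitrile, nitro, sulfide.

7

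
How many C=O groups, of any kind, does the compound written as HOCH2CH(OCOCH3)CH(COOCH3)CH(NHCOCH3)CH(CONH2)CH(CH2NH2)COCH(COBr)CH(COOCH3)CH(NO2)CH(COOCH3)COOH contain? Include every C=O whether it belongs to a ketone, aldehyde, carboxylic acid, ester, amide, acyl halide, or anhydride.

9

CH(OCOCH3): ester, 1 C=O (running total 1).
CH(COOCH3): ester, 1 C=O (running total 2).
CH(NHCOCH3): amide, 1 C=O (running total 3).
CH(CONH2): amide, 1 C=O (running total 4).
CO: ketone, 1 C=O (running total 5).
CH(COBr): acyl halide, 1 C=O (running total 6).
CH(COOCH3): ester, 1 C=O (running total 7).
CH(COOCH3): ester, 1 C=O (running total 8).
COOH: carboxylic acid, 1 C=O (running total 9).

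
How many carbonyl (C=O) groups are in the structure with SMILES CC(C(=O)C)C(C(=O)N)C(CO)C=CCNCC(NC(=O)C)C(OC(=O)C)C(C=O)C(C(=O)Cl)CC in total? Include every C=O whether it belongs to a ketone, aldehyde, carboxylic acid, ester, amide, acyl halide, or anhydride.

6

CH(COCH3): ketone, 1 C=O (running total 1).
CH(CONH2): amide, 1 C=O (running total 2).
CH(NHCOCH3): amide, 1 C=O (running total 3).
CH(OCOCH3): ester, 1 C=O (running total 4).
CH(CHO): aldehyde, 1 C=O (running total 5).
CH(COCl): acyl halide, 1 C=O (running total 6).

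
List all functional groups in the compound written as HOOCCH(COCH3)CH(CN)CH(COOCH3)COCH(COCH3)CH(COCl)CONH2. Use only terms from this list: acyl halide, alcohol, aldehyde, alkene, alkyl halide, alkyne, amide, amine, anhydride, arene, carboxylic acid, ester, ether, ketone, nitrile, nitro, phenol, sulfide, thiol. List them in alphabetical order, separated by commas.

acyl halide, amide, carboxylic acid, ester, ketone, nitrile

Working along the chain:
  HOOC: –COOH: carbonyl C bonded to –OH and C → carboxylic acid (the –OH is not a separate alcohol).
  CH(COCH3): pendant –COCH3: carbonyl C bonded to two carbons → ketone.
  CH(CN): pendant –C≡N: nitrile.
  CH(COOCH3): pendant –COOCH3: carbonyl C bonded to C and –OCH3 → ester.
  CO: –C(=O)– with carbon on both sides → ketone.
  CH(COCH3): pendant –COCH3: carbonyl C bonded to two carbons → ketone.
  CH(COCl): pendant –C(=O)X: carbonyl C bonded to C and halogen → acyl halide.
  CONH2: –C(=O)NH2: carbonyl C bonded to C and to N → amide (the N is not a separate amine).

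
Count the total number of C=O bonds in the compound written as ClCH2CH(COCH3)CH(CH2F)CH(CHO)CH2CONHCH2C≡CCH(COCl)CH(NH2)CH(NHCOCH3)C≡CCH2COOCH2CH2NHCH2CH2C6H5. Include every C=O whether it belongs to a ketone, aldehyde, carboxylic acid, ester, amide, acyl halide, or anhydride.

6

CH(COCH3): ketone, 1 C=O (running total 1).
CH(CHO): aldehyde, 1 C=O (running total 2).
CH2CONHCH2: amide, 1 C=O (running total 3).
CH(COCl): acyl halide, 1 C=O (running total 4).
CH(NHCOCH3): amide, 1 C=O (running total 5).
CH2COOCH2: ester, 1 C=O (running total 6).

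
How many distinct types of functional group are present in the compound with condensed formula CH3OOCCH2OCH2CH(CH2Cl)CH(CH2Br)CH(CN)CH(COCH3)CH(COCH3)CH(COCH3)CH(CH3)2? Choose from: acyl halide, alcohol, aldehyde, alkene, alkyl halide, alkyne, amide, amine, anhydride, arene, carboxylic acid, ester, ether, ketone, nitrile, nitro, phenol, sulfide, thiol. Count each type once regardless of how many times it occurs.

Taking each segment in turn:
  CH3OOC: CH3O–C(=O)–: carbonyl C bonded to C and to –OCH3 → ester (not ketone + ether).
  CH2OCH2: C–O–C with sp³ carbons on both sides and no adjacent C=O → ether.
  CH(CH2Cl): pendant –CH2X: halogen on sp³ carbon → alkyl halide.
  CH(CH2Br): pendant –CH2X: halogen on sp³ carbon → alkyl halide.
  CH(CN): pendant –C≡N: nitrile.
  CH(COCH3): pendant –COCH3: carbonyl C bonded to two carbons → ketone.
  CH(COCH3): pendant –COCH3: carbonyl C bonded to two carbons → ketone.
  CH(COCH3): pendant –COCH3: carbonyl C bonded to two carbons → ketone.
Distinct types present: alkyl halide, ester, ether, ketone, nitrile.

5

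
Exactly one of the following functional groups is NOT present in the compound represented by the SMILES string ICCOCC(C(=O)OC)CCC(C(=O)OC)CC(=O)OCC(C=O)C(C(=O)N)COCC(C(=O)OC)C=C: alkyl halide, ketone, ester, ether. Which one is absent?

ether: present (CH2OCH2 — C–O–C with sp³ carbons on both sides and no adjacent C=O → ether).
alkyl halide: present (ICH2 — halogen on an sp³ carbon → alkyl halide).
ester: present (CH(COOCH3) — pendant –COOCH3: carbonyl C bonded to C and –OCH3 → ester).
ketone: absent. In each of CH(COOCH3) and CH2COOCH2, the C=O is bonded to an –O–C group, which defines an ester, not a ketone. In CH(CONH2), the C=O is bonded to nitrogen, which defines an amide, not a ketone. In CH(CHO), the carbonyl carbon carries an H, so it is an aldehyde, not a ketone.

ketone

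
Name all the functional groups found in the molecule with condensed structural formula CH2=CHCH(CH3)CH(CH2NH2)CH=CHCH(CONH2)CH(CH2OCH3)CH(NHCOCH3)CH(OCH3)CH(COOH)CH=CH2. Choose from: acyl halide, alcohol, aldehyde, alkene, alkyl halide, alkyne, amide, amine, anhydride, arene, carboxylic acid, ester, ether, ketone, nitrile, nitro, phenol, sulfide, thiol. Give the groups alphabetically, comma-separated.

alkene, amide, amine, carboxylic acid, ether

C=C double bond → alkene.
pendant –CH2NH2: N on sp³ C, no adjacent C=O → amine.
C=C double bond → alkene.
pendant –CONH2: carbonyl C bonded to C and N → amide.
pendant –CH2OCH3: C–O–C linkage → ether.
pendant –NHC(=O)CH3: N bonded to a carbonyl → amide (not amine).
pendant –OCH3: C–O–C with sp³ C, no adjacent C=O → ether.
pendant –COOH: carbonyl C bonded to C and –OH → carboxylic acid.
C=C double bond → alkene.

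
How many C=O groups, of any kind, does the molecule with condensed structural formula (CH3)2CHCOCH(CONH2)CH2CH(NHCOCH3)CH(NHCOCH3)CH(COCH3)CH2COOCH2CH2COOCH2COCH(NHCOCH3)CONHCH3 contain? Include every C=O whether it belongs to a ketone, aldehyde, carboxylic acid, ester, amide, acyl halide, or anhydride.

CO: ketone, 1 C=O (running total 1).
CH(CONH2): amide, 1 C=O (running total 2).
CH(NHCOCH3): amide, 1 C=O (running total 3).
CH(NHCOCH3): amide, 1 C=O (running total 4).
CH(COCH3): ketone, 1 C=O (running total 5).
CH2COOCH2: ester, 1 C=O (running total 6).
CH2COOCH2: ester, 1 C=O (running total 7).
CO: ketone, 1 C=O (running total 8).
CH(NHCOCH3): amide, 1 C=O (running total 9).
CONHCH3: amide, 1 C=O (running total 10).

10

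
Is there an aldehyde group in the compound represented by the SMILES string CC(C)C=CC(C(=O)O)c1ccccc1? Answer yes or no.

Working along the chain:
  CH=CH: C=C double bond → alkene.
  CH(COOH): pendant –COOH: carbonyl C bonded to C and –OH → carboxylic acid.
  C6H5: –C6H5 phenyl ring → arene.
In CH(COOH), the carbonyl carbon bears –OH, not –H, so it is a carboxylic acid.
The groups actually present are: alkene, arene, carboxylic acid.

no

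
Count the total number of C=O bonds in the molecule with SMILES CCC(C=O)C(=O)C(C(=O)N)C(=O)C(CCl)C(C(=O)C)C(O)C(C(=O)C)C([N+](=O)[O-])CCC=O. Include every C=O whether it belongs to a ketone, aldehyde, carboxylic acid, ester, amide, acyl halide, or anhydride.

CH(CHO): aldehyde, 1 C=O (running total 1).
CO: ketone, 1 C=O (running total 2).
CH(CONH2): amide, 1 C=O (running total 3).
CO: ketone, 1 C=O (running total 4).
CH(COCH3): ketone, 1 C=O (running total 5).
CH(COCH3): ketone, 1 C=O (running total 6).
CHO: aldehyde, 1 C=O (running total 7).

7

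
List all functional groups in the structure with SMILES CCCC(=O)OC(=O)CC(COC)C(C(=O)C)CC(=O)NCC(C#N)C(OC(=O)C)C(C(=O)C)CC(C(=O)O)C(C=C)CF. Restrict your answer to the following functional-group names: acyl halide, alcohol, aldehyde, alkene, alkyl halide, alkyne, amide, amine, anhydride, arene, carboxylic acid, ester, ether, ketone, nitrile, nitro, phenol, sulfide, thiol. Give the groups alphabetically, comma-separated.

alkene, alkyl halide, amide, anhydride, carboxylic acid, ester, ether, ketone, nitrile

Taking each segment in turn:
  CH2CO-O-COCH2: two acyl groups sharing one oxygen, –C(=O)–O–C(=O)– → anhydride.
  CH(CH2OCH3): pendant –CH2OCH3: C–O–C linkage → ether.
  CH(COCH3): pendant –COCH3: carbonyl C bonded to two carbons → ketone.
  CH2CONHCH2: –C(=O)–N– linkage → amide (the N is not an amine).
  CH(CN): pendant –C≡N: nitrile.
  CH(OCOCH3): pendant –OC(=O)CH3: an acyloxy group → ester.
  CH(COCH3): pendant –COCH3: carbonyl C bonded to two carbons → ketone.
  CH(COOH): pendant –COOH: carbonyl C bonded to C and –OH → carboxylic acid.
  CH(CH=CH2): pendant –CH=CH2: C=C double bond → alkene.
  CH2F: halogen on an sp³ carbon → alkyl halide.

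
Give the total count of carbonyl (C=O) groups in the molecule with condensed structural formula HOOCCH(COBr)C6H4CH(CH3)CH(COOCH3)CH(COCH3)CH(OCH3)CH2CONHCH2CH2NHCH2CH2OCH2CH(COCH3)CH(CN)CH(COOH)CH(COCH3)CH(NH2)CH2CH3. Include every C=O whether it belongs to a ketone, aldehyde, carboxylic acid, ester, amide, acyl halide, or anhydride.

8

HOOC: carboxylic acid, 1 C=O (running total 1).
CH(COBr): acyl halide, 1 C=O (running total 2).
CH(COOCH3): ester, 1 C=O (running total 3).
CH(COCH3): ketone, 1 C=O (running total 4).
CH2CONHCH2: amide, 1 C=O (running total 5).
CH(COCH3): ketone, 1 C=O (running total 6).
CH(COOH): carboxylic acid, 1 C=O (running total 7).
CH(COCH3): ketone, 1 C=O (running total 8).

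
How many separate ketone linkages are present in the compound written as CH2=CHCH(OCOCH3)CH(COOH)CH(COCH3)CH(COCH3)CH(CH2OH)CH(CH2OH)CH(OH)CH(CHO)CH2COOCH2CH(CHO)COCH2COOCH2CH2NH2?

C=C double bond → alkene.
pendant –OC(=O)CH3: an acyloxy group → ester.
pendant –COOH: carbonyl C bonded to C and –OH → carboxylic acid.
pendant –COCH3: carbonyl C bonded to two carbons → ketone.
pendant –COCH3: carbonyl C bonded to two carbons → ketone.
pendant –CH2OH on an sp³ backbone C → alcohol.
pendant –CH2OH on an sp³ backbone C → alcohol.
–OH on an sp³ carbon → alcohol (secondary).
pendant –CHO: carbonyl C bonded to C and H → aldehyde.
–C(=O)–O–C with C on the carbonyl side → ester.
pendant –CHO: carbonyl C bonded to C and H → aldehyde.
–C(=O)– with carbon on both sides → ketone.
–C(=O)–O–C with C on the carbonyl side → ester.
–NH2 on an sp³ carbon with no adjacent C=O → amine.
Ketone appears at: CH(COCH3), CH(COCH3), CO → 3.

3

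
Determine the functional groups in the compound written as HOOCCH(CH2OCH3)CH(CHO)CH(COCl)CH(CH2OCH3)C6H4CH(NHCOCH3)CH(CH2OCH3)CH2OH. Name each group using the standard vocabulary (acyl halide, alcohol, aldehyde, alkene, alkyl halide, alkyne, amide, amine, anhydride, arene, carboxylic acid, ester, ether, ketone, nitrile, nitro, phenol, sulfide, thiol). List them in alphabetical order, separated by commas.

acyl halide, alcohol, aldehyde, amide, arene, carboxylic acid, ether

Working along the chain:
  HOOC: –COOH: carbonyl C bonded to –OH and C → carboxylic acid (the –OH is not a separate alcohol).
  CH(CH2OCH3): pendant –CH2OCH3: C–O–C linkage → ether.
  CH(CHO): pendant –CHO: carbonyl C bonded to C and H → aldehyde.
  CH(COCl): pendant –C(=O)X: carbonyl C bonded to C and halogen → acyl halide.
  CH(CH2OCH3): pendant –CH2OCH3: C–O–C linkage → ether.
  C6H4: para-disubstituted benzene ring → arene.
  CH(NHCOCH3): pendant –NHC(=O)CH3: N bonded to a carbonyl → amide (not amine).
  CH(CH2OCH3): pendant –CH2OCH3: C–O–C linkage → ether.
  CH2OH: –OH on an sp³ carbon → alcohol.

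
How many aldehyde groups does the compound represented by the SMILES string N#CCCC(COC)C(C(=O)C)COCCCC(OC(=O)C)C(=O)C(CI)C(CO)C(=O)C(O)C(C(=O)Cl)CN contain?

0

Reading the structure from left to right:
  N≡C: N≡C–: carbon triple-bonded to nitrogen → nitrile.
  CH(CH2OCH3): pendant –CH2OCH3: C–O–C linkage → ether.
  CH(COCH3): pendant –COCH3: carbonyl C bonded to two carbons → ketone.
  CH2OCH2: C–O–C with sp³ carbons on both sides and no adjacent C=O → ether.
  CH(OCOCH3): pendant –OC(=O)CH3: an acyloxy group → ester.
  CO: –C(=O)– with carbon on both sides → ketone.
  CH(CH2I): pendant –CH2X: halogen on sp³ carbon → alkyl halide.
  CH(CH2OH): pendant –CH2OH on an sp³ backbone C → alcohol.
  CO: –C(=O)– with carbon on both sides → ketone.
  CH(OH): –OH on an sp³ carbon → alcohol (secondary).
  CH(COCl): pendant –C(=O)X: carbonyl C bonded to C and halogen → acyl halide.
  CH2NH2: –NH2 on an sp³ carbon with no adjacent C=O → amine.
No segment is a aldehyde: CH(COCH3) is ketone, not aldehyde; CH(OCOCH3) is ester, not aldehyde; CO is ketone, not aldehyde. → 0.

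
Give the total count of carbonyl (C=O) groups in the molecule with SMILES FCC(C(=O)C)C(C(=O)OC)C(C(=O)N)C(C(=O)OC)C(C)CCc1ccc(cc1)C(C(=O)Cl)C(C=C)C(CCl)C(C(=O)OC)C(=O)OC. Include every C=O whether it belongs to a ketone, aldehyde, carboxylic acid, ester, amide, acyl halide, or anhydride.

CH(COCH3): ketone, 1 C=O (running total 1).
CH(COOCH3): ester, 1 C=O (running total 2).
CH(CONH2): amide, 1 C=O (running total 3).
CH(COOCH3): ester, 1 C=O (running total 4).
CH(COCl): acyl halide, 1 C=O (running total 5).
CH(COOCH3): ester, 1 C=O (running total 6).
COOCH3: ester, 1 C=O (running total 7).

7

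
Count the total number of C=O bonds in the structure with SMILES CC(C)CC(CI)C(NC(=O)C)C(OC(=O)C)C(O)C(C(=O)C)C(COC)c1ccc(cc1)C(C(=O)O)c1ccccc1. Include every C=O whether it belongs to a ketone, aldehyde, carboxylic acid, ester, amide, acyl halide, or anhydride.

CH(NHCOCH3): amide, 1 C=O (running total 1).
CH(OCOCH3): ester, 1 C=O (running total 2).
CH(COCH3): ketone, 1 C=O (running total 3).
CH(COOH): carboxylic acid, 1 C=O (running total 4).

4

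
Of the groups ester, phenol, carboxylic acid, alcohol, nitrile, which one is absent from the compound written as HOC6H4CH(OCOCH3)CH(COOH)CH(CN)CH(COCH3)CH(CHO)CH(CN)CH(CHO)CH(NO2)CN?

carboxylic acid: present (CH(COOH) — pendant –COOH: carbonyl C bonded to C and –OH → carboxylic acid).
nitrile: present (CH(CN) — pendant –C≡N: nitrile).
phenol: present (HOC6H4 — –OH attached directly to an aromatic ring → phenol (not alcohol); the ring itself is an arene).
ester: present (CH(OCOCH3) — pendant –OC(=O)CH3: an acyloxy group → ester).
alcohol: absent. In CH(COOH), the –OH sits on a carbonyl carbon, making it part of a carboxylic acid, not an alcohol. In HOC6H4, the –OH is on an aromatic ring carbon; that is a phenol, not an alcohol.

alcohol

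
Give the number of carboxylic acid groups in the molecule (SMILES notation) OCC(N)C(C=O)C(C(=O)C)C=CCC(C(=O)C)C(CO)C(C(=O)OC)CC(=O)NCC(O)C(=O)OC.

HO– on an sp³ carbon → alcohol.
–NH2 on an sp³ carbon with no adjacent C=O → amine.
pendant –CHO: carbonyl C bonded to C and H → aldehyde.
pendant –COCH3: carbonyl C bonded to two carbons → ketone.
C=C double bond → alkene.
pendant –COCH3: carbonyl C bonded to two carbons → ketone.
pendant –CH2OH on an sp³ backbone C → alcohol.
pendant –COOCH3: carbonyl C bonded to C and –OCH3 → ester.
–C(=O)–N– linkage → amide (the N is not an amine).
–OH on an sp³ carbon → alcohol (secondary).
–C(=O)OCH3: carbonyl C bonded to C and to –OCH3 → ester (not ketone + ether).
No segment is a carboxylic acid: HOCH2 is alcohol, not carboxylic acid; CH(CHO) is aldehyde, not carboxylic acid; CH(CH2OH) is alcohol, not carboxylic acid. → 0.

0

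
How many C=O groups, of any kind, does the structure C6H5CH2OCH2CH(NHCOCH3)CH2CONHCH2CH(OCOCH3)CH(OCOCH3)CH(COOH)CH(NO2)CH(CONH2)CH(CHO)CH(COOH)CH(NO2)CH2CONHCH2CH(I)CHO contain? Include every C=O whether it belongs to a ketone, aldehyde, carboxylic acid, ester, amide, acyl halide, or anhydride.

CH(NHCOCH3): amide, 1 C=O (running total 1).
CH2CONHCH2: amide, 1 C=O (running total 2).
CH(OCOCH3): ester, 1 C=O (running total 3).
CH(OCOCH3): ester, 1 C=O (running total 4).
CH(COOH): carboxylic acid, 1 C=O (running total 5).
CH(CONH2): amide, 1 C=O (running total 6).
CH(CHO): aldehyde, 1 C=O (running total 7).
CH(COOH): carboxylic acid, 1 C=O (running total 8).
CH2CONHCH2: amide, 1 C=O (running total 9).
CHO: aldehyde, 1 C=O (running total 10).

10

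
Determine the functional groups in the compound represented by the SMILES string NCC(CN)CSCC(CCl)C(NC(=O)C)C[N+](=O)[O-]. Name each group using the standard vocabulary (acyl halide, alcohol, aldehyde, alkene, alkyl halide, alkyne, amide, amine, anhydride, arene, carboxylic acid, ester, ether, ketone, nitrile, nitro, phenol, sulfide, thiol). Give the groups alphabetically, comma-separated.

–NH2 on an sp³ carbon with no adjacent C=O → amine.
pendant –CH2NH2: N on sp³ C, no adjacent C=O → amine.
C–S–C linkage → sulfide (thioether).
pendant –CH2X: halogen on sp³ carbon → alkyl halide.
pendant –NHC(=O)CH3: N bonded to a carbonyl → amide (not amine).
–NO2 on carbon → nitro group.

alkyl halide, amide, amine, nitro, sulfide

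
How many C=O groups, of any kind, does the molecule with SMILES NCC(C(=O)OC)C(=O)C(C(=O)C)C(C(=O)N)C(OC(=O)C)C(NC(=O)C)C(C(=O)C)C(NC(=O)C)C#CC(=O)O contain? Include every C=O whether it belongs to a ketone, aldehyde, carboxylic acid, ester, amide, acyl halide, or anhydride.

9

CH(COOCH3): ester, 1 C=O (running total 1).
CO: ketone, 1 C=O (running total 2).
CH(COCH3): ketone, 1 C=O (running total 3).
CH(CONH2): amide, 1 C=O (running total 4).
CH(OCOCH3): ester, 1 C=O (running total 5).
CH(NHCOCH3): amide, 1 C=O (running total 6).
CH(COCH3): ketone, 1 C=O (running total 7).
CH(NHCOCH3): amide, 1 C=O (running total 8).
COOH: carboxylic acid, 1 C=O (running total 9).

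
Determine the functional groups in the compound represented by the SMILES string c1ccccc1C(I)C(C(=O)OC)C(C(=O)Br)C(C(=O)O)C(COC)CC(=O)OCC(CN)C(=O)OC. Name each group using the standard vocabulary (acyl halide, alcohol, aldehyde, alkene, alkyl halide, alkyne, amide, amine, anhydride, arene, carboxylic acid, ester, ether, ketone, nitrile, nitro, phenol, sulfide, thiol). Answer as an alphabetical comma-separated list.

C6H5– phenyl ring → arene.
halogen on an sp³ carbon → alkyl halide.
pendant –COOCH3: carbonyl C bonded to C and –OCH3 → ester.
pendant –C(=O)X: carbonyl C bonded to C and halogen → acyl halide.
pendant –COOH: carbonyl C bonded to C and –OH → carboxylic acid.
pendant –CH2OCH3: C–O–C linkage → ether.
–C(=O)–O–C with C on the carbonyl side → ester.
pendant –CH2NH2: N on sp³ C, no adjacent C=O → amine.
–C(=O)OCH3: carbonyl C bonded to C and to –OCH3 → ester (not ketone + ether).

acyl halide, alkyl halide, amine, arene, carboxylic acid, ester, ether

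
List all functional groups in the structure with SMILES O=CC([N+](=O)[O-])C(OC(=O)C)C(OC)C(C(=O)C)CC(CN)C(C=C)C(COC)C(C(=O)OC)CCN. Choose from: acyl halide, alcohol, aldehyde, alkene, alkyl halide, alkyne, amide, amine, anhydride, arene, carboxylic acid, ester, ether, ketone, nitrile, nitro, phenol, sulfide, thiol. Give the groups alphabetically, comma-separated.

Working along the chain:
  OHC: terminal –CHO: carbonyl C bonded to H and C → aldehyde.
  CH(NO2): –NO2 on an sp³ carbon → nitro (the N=O is not a carbonyl).
  CH(OCOCH3): pendant –OC(=O)CH3: an acyloxy group → ester.
  CH(OCH3): pendant –OCH3: C–O–C with sp³ C, no adjacent C=O → ether.
  CH(COCH3): pendant –COCH3: carbonyl C bonded to two carbons → ketone.
  CH(CH2NH2): pendant –CH2NH2: N on sp³ C, no adjacent C=O → amine.
  CH(CH=CH2): pendant –CH=CH2: C=C double bond → alkene.
  CH(CH2OCH3): pendant –CH2OCH3: C–O–C linkage → ether.
  CH(COOCH3): pendant –COOCH3: carbonyl C bonded to C and –OCH3 → ester.
  CH2NH2: –NH2 on an sp³ carbon with no adjacent C=O → amine.

aldehyde, alkene, amine, ester, ether, ketone, nitro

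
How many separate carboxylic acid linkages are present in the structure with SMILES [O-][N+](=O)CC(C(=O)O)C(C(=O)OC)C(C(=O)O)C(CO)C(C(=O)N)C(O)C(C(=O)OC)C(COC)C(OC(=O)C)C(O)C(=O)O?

Working along the chain:
  O2NCH2: –NO2 on carbon → nitro group.
  CH(COOH): pendant –COOH: carbonyl C bonded to C and –OH → carboxylic acid.
  CH(COOCH3): pendant –COOCH3: carbonyl C bonded to C and –OCH3 → ester.
  CH(COOH): pendant –COOH: carbonyl C bonded to C and –OH → carboxylic acid.
  CH(CH2OH): pendant –CH2OH on an sp³ backbone C → alcohol.
  CH(CONH2): pendant –CONH2: carbonyl C bonded to C and N → amide.
  CH(OH): –OH on an sp³ carbon → alcohol (secondary).
  CH(COOCH3): pendant –COOCH3: carbonyl C bonded to C and –OCH3 → ester.
  CH(CH2OCH3): pendant –CH2OCH3: C–O–C linkage → ether.
  CH(OCOCH3): pendant –OC(=O)CH3: an acyloxy group → ester.
  CH(OH): –OH on an sp³ carbon → alcohol (secondary).
  COOH: –COOH: carbonyl C bonded to –OH and C → carboxylic acid (the –OH is not a separate alcohol).
Carboxylic acid appears at: CH(COOH), CH(COOH), COOH → 3.

3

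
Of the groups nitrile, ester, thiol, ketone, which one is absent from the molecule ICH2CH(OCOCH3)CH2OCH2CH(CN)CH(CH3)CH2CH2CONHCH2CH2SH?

ketone

ester: present (CH(OCOCH3) — pendant –OC(=O)CH3: an acyloxy group → ester).
thiol: present (CH2SH — –SH on an sp³ carbon → thiol).
nitrile: present (CH(CN) — pendant –C≡N: nitrile).
ketone: absent. In CH(OCOCH3), the C=O is bonded to an –O–C group, which defines an ester, not a ketone. In CH2CONHCH2, the C=O is bonded to nitrogen, which defines an amide, not a ketone.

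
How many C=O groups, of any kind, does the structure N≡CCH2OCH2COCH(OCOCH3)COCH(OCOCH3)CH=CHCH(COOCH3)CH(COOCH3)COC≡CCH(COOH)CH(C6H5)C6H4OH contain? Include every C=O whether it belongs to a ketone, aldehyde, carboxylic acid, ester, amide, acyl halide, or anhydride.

CO: ketone, 1 C=O (running total 1).
CH(OCOCH3): ester, 1 C=O (running total 2).
CO: ketone, 1 C=O (running total 3).
CH(OCOCH3): ester, 1 C=O (running total 4).
CH(COOCH3): ester, 1 C=O (running total 5).
CH(COOCH3): ester, 1 C=O (running total 6).
CO: ketone, 1 C=O (running total 7).
CH(COOH): carboxylic acid, 1 C=O (running total 8).

8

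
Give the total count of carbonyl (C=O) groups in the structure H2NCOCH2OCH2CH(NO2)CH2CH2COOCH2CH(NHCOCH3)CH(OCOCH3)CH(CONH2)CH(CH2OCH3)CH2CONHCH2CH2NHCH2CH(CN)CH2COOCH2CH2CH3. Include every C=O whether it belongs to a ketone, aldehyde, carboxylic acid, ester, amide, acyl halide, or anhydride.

H2NCO: amide, 1 C=O (running total 1).
CH2COOCH2: ester, 1 C=O (running total 2).
CH(NHCOCH3): amide, 1 C=O (running total 3).
CH(OCOCH3): ester, 1 C=O (running total 4).
CH(CONH2): amide, 1 C=O (running total 5).
CH2CONHCH2: amide, 1 C=O (running total 6).
CH2COOCH2: ester, 1 C=O (running total 7).

7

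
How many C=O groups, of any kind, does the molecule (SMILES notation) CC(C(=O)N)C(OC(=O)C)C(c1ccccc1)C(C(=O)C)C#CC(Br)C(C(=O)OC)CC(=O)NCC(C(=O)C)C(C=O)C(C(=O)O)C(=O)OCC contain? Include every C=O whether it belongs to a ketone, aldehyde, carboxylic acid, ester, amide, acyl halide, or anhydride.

9

CH(CONH2): amide, 1 C=O (running total 1).
CH(OCOCH3): ester, 1 C=O (running total 2).
CH(COCH3): ketone, 1 C=O (running total 3).
CH(COOCH3): ester, 1 C=O (running total 4).
CH2CONHCH2: amide, 1 C=O (running total 5).
CH(COCH3): ketone, 1 C=O (running total 6).
CH(CHO): aldehyde, 1 C=O (running total 7).
CH(COOH): carboxylic acid, 1 C=O (running total 8).
COOCH2CH3: ester, 1 C=O (running total 9).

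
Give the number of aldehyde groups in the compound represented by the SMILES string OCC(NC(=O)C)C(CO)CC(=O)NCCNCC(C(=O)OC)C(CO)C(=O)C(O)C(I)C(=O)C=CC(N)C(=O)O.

Reading the structure from left to right:
  HOCH2: HO– on an sp³ carbon → alcohol.
  CH(NHCOCH3): pendant –NHC(=O)CH3: N bonded to a carbonyl → amide (not amine).
  CH(CH2OH): pendant –CH2OH on an sp³ backbone C → alcohol.
  CH2CONHCH2: –C(=O)–N– linkage → amide (the N is not an amine).
  CH2NHCH2: C–N–C with sp³ carbons and no adjacent C=O → amine (secondary).
  CH(COOCH3): pendant –COOCH3: carbonyl C bonded to C and –OCH3 → ester.
  CH(CH2OH): pendant –CH2OH on an sp³ backbone C → alcohol.
  CO: –C(=O)– with carbon on both sides → ketone.
  CH(OH): –OH on an sp³ carbon → alcohol (secondary).
  CH(I): halogen on an sp³ carbon → alkyl halide.
  CO: –C(=O)– with carbon on both sides → ketone.
  CH=CH: C=C double bond → alkene.
  CH(NH2): –NH2 on an sp³ carbon with no adjacent C=O → amine.
  COOH: –COOH: carbonyl C bonded to –OH and C → carboxylic acid (the –OH is not a separate alcohol).
No segment is a aldehyde: CH(COOCH3) is ester, not aldehyde; CO is ketone, not aldehyde; CO is ketone, not aldehyde. → 0.

0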